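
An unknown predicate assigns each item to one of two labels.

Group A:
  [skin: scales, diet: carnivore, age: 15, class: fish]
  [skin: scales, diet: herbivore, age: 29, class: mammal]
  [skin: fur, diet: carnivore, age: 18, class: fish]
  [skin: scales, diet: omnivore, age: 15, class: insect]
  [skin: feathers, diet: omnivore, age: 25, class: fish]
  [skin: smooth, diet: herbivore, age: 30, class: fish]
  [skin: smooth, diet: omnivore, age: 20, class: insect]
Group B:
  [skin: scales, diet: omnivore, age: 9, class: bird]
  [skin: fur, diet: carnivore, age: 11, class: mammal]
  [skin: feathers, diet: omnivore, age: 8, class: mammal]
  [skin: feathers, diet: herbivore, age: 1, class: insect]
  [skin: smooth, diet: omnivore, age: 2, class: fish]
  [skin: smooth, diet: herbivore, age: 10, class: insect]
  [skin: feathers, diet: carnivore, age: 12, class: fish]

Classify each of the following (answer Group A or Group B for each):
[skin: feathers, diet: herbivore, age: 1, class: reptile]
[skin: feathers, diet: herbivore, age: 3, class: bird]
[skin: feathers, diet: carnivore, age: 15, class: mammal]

The distinguishing property — age ≥ 15 — holds for all the 'Group A' cases and none of the 'Group B' cases.
[skin: feathers, diet: herbivore, age: 1, class: reptile] — age = 1, hence Group B.
[skin: feathers, diet: herbivore, age: 3, class: bird] — age = 3, hence Group B.
[skin: feathers, diet: carnivore, age: 15, class: mammal] — age = 15, hence Group A.

Group B, Group B, Group A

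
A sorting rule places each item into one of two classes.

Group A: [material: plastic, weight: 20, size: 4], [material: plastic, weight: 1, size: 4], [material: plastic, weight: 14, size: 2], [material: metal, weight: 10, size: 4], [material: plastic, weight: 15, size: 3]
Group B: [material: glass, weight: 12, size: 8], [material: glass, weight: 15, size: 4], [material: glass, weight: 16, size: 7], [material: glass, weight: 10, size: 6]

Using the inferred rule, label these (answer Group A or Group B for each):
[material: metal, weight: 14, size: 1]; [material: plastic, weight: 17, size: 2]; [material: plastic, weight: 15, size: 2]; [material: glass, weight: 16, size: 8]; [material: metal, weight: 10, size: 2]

Group A, Group A, Group A, Group B, Group A

Checking candidate rules against both groups, what survives is: material is not glass.
[material: metal, weight: 14, size: 1] → material is metal → Group A. [material: plastic, weight: 17, size: 2] → material is plastic → Group A. [material: plastic, weight: 15, size: 2] → material is plastic → Group A. [material: glass, weight: 16, size: 8] → material is glass → Group B. [material: metal, weight: 10, size: 2] → material is metal → Group A.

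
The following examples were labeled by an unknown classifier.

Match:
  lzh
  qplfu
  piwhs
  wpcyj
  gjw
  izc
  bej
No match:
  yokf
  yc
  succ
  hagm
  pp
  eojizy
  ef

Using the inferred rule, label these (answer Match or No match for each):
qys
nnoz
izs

Match, No match, Match

The pattern is that an item is 'Match' exactly when: odd length.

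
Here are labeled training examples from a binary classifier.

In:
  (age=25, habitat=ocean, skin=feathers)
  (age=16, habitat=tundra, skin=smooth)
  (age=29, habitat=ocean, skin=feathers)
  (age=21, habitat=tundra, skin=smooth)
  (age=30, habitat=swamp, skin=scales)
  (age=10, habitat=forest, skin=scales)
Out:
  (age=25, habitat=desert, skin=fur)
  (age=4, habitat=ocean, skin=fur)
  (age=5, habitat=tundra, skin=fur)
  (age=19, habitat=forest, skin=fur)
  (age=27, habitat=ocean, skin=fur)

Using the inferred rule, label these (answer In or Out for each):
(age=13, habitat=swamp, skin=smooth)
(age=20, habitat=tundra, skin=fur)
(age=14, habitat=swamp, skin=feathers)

In, Out, In

Looking at the examples, the only property every 'In' case has and every 'Out' case lacks is: skin is not fur.
(age=13, habitat=swamp, skin=smooth) — skin is smooth, hence In. (age=20, habitat=tundra, skin=fur) — skin is fur, hence Out. (age=14, habitat=swamp, skin=feathers) — skin is feathers, hence In.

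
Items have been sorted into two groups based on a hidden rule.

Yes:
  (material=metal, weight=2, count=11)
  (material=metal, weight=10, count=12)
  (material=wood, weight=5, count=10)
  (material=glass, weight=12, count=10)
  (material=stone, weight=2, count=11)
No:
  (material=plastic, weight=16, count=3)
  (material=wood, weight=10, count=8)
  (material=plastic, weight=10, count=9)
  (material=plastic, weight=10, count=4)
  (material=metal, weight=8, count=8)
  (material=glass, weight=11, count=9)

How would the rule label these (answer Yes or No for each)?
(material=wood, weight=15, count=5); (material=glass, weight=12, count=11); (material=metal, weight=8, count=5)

No, Yes, No

All 'Yes' examples share one property — count ≥ 10 — and every 'No' example lacks it.
(material=wood, weight=15, count=5) → count = 5 → No.
(material=glass, weight=12, count=11) → count = 11 → Yes.
(material=metal, weight=8, count=5) → count = 5 → No.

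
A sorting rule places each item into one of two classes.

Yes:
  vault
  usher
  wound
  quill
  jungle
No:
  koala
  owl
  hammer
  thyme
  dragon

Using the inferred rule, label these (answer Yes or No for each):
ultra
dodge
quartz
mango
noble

Yes, No, Yes, No, No

Looking at the examples, the only property every 'Yes' case has and every 'No' case lacks is: contains 'u'.
ultra: has 'u', fits → Yes.
dodge: no 'u', does not satisfy this → No.
quartz: has 'u', fits → Yes.
mango: no 'u', does not satisfy this → No.
noble: no 'u', does not satisfy this → No.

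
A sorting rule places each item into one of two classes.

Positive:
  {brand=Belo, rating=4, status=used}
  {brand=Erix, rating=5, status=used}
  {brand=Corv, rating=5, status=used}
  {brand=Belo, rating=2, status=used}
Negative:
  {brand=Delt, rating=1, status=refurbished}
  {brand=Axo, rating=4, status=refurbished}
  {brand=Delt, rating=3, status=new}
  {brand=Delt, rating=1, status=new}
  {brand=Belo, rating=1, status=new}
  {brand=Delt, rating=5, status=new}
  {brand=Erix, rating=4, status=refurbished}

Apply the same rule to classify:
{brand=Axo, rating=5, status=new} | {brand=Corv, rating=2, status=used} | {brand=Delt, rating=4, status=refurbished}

Negative, Positive, Negative

One predicate separates the groups cleanly: status is used.
{brand=Axo, rating=5, status=new}: status is new — doesn't qualify, so Negative.
{brand=Corv, rating=2, status=used}: status is used — passes, so Positive.
{brand=Delt, rating=4, status=refurbished}: status is refurbished — doesn't qualify, so Negative.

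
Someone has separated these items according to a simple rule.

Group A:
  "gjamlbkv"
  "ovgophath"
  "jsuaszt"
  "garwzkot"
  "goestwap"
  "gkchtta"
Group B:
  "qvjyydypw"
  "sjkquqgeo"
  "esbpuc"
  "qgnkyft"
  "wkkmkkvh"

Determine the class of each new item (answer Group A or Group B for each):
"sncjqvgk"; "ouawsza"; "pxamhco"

Group B, Group A, Group A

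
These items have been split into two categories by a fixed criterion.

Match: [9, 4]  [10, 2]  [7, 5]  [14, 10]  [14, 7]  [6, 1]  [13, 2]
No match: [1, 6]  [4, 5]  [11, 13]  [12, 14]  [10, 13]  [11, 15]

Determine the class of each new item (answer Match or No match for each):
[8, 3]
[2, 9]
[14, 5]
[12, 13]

The pattern is that an item is 'Match' exactly when: first > second.
[8, 3] — 8 > 3, hence Match. [2, 9] — 2 < 9, hence No match. [14, 5] — 14 > 5, hence Match. [12, 13] — 12 < 13, hence No match.

Match, No match, Match, No match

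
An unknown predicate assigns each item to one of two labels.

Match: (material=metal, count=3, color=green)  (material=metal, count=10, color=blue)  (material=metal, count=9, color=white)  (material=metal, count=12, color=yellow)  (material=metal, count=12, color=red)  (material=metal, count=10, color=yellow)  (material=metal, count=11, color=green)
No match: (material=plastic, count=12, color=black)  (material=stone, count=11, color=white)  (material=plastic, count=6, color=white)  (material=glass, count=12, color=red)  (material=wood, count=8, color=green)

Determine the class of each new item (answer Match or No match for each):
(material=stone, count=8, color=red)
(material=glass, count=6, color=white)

No match, No match

Looking at the examples, the only property every 'Match' case has and every 'No match' case lacks is: material is metal.
(material=stone, count=8, color=red): material is stone — fails the rule, so No match. (material=glass, count=6, color=white): material is glass — fails the rule, so No match.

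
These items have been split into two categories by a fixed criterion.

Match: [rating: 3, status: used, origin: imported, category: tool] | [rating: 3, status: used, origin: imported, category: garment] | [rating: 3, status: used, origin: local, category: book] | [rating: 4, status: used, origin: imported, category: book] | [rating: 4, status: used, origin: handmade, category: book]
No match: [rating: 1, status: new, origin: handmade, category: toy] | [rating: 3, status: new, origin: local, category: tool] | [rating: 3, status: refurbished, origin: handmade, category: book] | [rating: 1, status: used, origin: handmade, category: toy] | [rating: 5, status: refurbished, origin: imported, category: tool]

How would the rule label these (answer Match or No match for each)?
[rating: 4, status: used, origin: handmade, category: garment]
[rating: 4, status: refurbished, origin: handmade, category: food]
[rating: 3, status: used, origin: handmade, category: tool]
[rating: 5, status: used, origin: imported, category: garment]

Match, No match, Match, Match

The simplest hypothesis consistent with all the labels is: status is used AND rating ≥ 3.
Match: [rating: 4, status: used, origin: handmade, category: garment], since status is used, rating = 4.
No match: [rating: 4, status: refurbished, origin: handmade, category: food], since status is refurbished, rating = 4.
Match: [rating: 3, status: used, origin: handmade, category: tool], since status is used, rating = 3.
Match: [rating: 5, status: used, origin: imported, category: garment], since status is used, rating = 5.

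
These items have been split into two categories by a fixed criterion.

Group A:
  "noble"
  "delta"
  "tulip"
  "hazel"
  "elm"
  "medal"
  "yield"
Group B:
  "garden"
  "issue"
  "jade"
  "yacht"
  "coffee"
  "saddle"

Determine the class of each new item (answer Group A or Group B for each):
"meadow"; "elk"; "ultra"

Group B, Group A, Group A

'Group A' ⟺ odd length AND contains 'l'.
Group B: "meadow", since length 6, no 'l'. Group A: "elk", since length 3, has 'l'. Group A: "ultra", since length 5, has 'l'.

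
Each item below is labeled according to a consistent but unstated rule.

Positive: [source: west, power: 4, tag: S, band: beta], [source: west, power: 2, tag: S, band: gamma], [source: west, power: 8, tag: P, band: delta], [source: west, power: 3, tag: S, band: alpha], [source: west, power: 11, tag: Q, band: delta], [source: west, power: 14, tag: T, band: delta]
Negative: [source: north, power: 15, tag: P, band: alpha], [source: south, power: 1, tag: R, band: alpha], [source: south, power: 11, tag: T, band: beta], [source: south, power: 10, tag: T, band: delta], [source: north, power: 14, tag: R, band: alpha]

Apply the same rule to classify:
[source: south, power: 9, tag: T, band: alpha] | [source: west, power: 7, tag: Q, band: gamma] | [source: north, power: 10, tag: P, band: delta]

Negative, Positive, Negative

One predicate separates the groups cleanly: source is west.
[source: south, power: 9, tag: T, band: alpha]: Negative (source is south).
[source: west, power: 7, tag: Q, band: gamma]: Positive (source is west).
[source: north, power: 10, tag: P, band: delta]: Negative (source is north).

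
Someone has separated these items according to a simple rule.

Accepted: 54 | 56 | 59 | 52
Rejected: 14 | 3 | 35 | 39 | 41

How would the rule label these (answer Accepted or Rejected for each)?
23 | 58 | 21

Rejected, Accepted, Rejected

Every 'Accepted' example satisfies: at least 52. None of the 'Rejected' examples do.
23: 23 < 52, fails the rule → Rejected.
58: 58 ≥ 52, fits → Accepted.
21: 21 < 52, fails the rule → Rejected.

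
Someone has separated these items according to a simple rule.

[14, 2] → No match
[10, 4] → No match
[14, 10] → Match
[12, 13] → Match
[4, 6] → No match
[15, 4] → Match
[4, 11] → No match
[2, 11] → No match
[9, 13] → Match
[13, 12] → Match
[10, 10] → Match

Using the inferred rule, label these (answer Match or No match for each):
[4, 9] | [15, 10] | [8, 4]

'Match' ⟺ sum ≥ 19.
[4, 9]: 4+9 = 13, fails the rule → No match. [15, 10]: 15+10 = 25, fits → Match. [8, 4]: 8+4 = 12, fails the rule → No match.

No match, Match, No match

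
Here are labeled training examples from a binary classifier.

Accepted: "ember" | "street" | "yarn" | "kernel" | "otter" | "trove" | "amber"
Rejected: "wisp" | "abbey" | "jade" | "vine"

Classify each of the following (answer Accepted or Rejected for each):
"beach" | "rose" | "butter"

Rejected, Accepted, Accepted

The rule appears to be: contains 'r'.
"beach": no 'r', does not satisfy this → Rejected. "rose": has 'r', checks out → Accepted. "butter": has 'r', checks out → Accepted.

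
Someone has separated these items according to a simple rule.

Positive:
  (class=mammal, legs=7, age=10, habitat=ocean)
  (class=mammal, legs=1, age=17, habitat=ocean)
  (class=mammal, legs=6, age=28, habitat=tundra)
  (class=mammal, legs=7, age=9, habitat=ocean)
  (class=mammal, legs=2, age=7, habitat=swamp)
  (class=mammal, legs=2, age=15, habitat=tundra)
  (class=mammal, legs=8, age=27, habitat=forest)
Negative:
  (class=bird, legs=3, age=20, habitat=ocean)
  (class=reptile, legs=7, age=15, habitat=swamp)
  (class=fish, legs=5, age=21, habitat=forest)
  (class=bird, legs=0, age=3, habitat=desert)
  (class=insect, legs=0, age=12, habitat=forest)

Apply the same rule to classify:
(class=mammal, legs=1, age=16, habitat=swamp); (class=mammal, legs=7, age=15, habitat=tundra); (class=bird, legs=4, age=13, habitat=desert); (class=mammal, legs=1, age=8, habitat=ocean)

Positive, Positive, Negative, Positive

A rule that fits every label: class is mammal — true of each 'Positive' example, false of each 'Negative' one.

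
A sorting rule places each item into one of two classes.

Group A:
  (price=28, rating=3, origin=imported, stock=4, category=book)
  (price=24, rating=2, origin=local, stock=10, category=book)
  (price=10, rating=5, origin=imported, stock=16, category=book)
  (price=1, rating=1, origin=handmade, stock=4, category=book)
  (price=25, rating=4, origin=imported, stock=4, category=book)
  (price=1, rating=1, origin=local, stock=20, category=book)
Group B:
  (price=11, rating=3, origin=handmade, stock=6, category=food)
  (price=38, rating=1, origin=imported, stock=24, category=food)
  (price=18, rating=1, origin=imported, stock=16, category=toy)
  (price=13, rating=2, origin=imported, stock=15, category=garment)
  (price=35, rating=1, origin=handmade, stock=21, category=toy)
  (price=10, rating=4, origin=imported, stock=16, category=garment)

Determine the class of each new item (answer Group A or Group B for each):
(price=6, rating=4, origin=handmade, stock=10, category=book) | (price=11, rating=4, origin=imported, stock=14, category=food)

Group A, Group B

A rule that fits every label: category is book — true of each 'Group A' example, false of each 'Group B' one.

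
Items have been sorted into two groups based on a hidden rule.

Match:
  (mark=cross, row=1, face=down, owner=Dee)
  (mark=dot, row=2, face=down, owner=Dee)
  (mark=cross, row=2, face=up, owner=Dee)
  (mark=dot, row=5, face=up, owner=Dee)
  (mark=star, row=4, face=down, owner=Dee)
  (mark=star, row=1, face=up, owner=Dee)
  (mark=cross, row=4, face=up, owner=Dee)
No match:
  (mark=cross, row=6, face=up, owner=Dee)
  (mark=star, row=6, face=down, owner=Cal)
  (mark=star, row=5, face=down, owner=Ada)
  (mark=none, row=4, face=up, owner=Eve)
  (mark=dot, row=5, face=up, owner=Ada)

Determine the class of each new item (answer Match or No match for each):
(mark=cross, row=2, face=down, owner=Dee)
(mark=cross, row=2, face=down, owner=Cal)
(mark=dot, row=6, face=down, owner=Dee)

Match, No match, No match

All 'Match' examples share one property — owner is Dee AND row ≤ 5 — and every 'No match' example lacks it.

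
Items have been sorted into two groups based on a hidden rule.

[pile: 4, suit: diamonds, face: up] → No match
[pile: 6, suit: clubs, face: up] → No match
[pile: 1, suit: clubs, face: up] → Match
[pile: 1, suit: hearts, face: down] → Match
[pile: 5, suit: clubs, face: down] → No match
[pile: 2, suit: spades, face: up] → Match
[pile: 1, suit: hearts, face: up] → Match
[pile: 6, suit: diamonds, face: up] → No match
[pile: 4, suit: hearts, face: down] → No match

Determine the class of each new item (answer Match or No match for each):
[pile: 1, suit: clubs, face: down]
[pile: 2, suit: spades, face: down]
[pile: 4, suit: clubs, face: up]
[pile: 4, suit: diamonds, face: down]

Match, Match, No match, No match

Every 'Match' example satisfies: pile ≤ 2. None of the 'No match' examples do.
[pile: 1, suit: clubs, face: down] → pile = 1 → Match. [pile: 2, suit: spades, face: down] → pile = 2 → Match. [pile: 4, suit: clubs, face: up] → pile = 4 → No match. [pile: 4, suit: diamonds, face: down] → pile = 4 → No match.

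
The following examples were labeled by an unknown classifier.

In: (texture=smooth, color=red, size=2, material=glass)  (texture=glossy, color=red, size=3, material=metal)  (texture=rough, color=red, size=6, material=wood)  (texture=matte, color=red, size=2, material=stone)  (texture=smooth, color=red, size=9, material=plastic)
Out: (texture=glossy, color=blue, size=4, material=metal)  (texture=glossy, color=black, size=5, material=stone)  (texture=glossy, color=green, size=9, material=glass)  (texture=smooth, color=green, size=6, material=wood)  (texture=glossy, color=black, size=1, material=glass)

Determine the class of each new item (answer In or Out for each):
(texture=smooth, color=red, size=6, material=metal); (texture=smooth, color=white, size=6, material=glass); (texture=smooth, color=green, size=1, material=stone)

In, Out, Out

The rule appears to be: color is red.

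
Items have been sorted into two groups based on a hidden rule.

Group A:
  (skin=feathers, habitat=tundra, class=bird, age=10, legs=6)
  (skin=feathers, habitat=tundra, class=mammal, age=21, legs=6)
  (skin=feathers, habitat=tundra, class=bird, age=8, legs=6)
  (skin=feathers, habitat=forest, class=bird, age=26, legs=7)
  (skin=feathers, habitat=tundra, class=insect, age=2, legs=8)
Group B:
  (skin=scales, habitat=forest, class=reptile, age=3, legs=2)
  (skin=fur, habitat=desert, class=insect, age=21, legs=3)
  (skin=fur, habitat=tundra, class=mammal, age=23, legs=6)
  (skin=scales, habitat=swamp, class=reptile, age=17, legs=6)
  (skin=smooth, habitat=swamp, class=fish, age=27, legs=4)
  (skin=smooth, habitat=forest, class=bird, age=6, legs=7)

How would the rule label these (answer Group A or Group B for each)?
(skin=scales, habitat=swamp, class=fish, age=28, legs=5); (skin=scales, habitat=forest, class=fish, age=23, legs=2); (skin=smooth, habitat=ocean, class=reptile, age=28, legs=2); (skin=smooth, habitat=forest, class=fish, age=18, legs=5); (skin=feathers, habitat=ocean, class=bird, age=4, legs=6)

The rule appears to be: skin is feathers.
(skin=scales, habitat=swamp, class=fish, age=28, legs=5): skin is scales, doesn't qualify → Group B. (skin=scales, habitat=forest, class=fish, age=23, legs=2): skin is scales, doesn't qualify → Group B. (skin=smooth, habitat=ocean, class=reptile, age=28, legs=2): skin is smooth, doesn't qualify → Group B. (skin=smooth, habitat=forest, class=fish, age=18, legs=5): skin is smooth, doesn't qualify → Group B. (skin=feathers, habitat=ocean, class=bird, age=4, legs=6): skin is feathers, satisfies this → Group A.

Group B, Group B, Group B, Group B, Group A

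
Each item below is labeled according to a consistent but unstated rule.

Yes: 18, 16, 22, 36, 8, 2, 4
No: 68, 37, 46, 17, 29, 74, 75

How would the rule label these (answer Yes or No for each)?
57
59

All 'Yes' examples share one property — even AND at most 36 — and every 'No' example lacks it.
57: 57 is odd, 57 > 36, fails this test → No.
59: 59 is odd, 59 > 36, fails this test → No.

No, No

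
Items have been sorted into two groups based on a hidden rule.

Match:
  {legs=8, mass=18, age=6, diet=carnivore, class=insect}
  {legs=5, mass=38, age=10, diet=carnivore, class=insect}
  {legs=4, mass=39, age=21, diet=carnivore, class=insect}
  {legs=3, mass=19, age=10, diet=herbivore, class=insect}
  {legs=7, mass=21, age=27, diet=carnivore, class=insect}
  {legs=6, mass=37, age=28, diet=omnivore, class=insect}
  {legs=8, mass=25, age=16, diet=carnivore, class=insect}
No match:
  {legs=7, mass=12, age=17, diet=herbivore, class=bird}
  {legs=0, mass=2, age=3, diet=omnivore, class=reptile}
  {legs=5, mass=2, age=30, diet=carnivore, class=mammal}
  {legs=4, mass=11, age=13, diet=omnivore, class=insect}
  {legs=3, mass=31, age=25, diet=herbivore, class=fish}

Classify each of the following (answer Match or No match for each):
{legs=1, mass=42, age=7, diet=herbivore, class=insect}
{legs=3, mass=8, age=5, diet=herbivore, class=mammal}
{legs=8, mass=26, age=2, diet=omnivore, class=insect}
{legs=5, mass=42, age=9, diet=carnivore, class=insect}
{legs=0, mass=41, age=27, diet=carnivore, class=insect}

Match, No match, Match, Match, Match

The pattern is that an item is 'Match' exactly when: class is insect AND mass ≥ 12.
{legs=1, mass=42, age=7, diet=herbivore, class=insect} → class is insect, mass = 42 → Match.
{legs=3, mass=8, age=5, diet=herbivore, class=mammal} → class is mammal, mass = 8 → No match.
{legs=8, mass=26, age=2, diet=omnivore, class=insect} → class is insect, mass = 26 → Match.
{legs=5, mass=42, age=9, diet=carnivore, class=insect} → class is insect, mass = 42 → Match.
{legs=0, mass=41, age=27, diet=carnivore, class=insect} → class is insect, mass = 41 → Match.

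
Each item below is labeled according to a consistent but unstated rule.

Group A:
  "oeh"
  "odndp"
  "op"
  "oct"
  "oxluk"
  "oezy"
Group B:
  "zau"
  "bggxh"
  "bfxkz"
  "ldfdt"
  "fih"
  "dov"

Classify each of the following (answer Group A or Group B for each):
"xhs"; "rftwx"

The classifier is using: starts with 'o'.
"xhs": Group B (starts with 'x'). "rftwx": Group B (starts with 'r').

Group B, Group B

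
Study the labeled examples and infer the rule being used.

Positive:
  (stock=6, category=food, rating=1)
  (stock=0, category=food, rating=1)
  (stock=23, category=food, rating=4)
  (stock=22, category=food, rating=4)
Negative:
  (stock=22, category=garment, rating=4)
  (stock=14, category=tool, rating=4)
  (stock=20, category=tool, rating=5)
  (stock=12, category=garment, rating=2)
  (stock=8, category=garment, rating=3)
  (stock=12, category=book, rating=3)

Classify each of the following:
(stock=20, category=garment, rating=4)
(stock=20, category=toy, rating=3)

Negative, Negative

The pattern is that an item is 'Positive' exactly when: category is food.
Negative: (stock=20, category=garment, rating=4), since category is garment.
Negative: (stock=20, category=toy, rating=3), since category is toy.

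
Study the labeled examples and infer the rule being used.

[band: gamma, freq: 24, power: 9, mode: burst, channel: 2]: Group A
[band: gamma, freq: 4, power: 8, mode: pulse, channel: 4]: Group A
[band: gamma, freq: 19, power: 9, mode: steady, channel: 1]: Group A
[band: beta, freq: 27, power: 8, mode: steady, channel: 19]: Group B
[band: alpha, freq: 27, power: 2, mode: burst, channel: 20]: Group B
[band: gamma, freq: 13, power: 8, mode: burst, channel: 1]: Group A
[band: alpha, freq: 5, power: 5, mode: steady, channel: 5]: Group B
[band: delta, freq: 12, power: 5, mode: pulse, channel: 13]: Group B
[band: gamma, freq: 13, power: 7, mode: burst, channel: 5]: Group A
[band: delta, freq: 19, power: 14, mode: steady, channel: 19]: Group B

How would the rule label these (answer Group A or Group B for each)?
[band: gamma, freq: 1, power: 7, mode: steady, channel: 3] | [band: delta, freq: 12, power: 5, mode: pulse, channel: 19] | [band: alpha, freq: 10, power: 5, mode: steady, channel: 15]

Group A, Group B, Group B

The classifier is using: band is gamma.
[band: gamma, freq: 1, power: 7, mode: steady, channel: 3]: band is gamma, fits → Group A. [band: delta, freq: 12, power: 5, mode: pulse, channel: 19]: band is delta, does not satisfy this → Group B. [band: alpha, freq: 10, power: 5, mode: steady, channel: 15]: band is alpha, does not satisfy this → Group B.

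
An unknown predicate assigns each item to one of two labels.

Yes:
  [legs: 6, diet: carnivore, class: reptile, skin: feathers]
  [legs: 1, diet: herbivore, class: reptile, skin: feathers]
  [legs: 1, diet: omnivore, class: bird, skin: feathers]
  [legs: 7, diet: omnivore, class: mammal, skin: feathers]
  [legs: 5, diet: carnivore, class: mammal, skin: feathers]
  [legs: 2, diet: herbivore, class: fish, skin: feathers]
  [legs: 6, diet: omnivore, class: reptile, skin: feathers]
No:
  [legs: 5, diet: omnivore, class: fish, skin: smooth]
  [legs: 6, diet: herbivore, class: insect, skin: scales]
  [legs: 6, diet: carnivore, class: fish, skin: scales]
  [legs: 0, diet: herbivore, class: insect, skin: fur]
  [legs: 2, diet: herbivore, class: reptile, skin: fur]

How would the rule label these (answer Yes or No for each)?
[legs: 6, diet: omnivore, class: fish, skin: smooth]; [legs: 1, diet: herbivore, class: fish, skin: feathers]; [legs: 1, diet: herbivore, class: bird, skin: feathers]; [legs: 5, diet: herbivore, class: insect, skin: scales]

Rule: skin is feathers. This holds for each 'Yes' example and fails for each 'No' one.
[legs: 6, diet: omnivore, class: fish, skin: smooth] — skin is smooth, hence No. [legs: 1, diet: herbivore, class: fish, skin: feathers] — skin is feathers, hence Yes. [legs: 1, diet: herbivore, class: bird, skin: feathers] — skin is feathers, hence Yes. [legs: 5, diet: herbivore, class: insect, skin: scales] — skin is scales, hence No.

No, Yes, Yes, No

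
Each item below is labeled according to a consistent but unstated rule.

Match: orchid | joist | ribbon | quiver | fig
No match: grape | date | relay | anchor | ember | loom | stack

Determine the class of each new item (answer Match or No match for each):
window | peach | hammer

The rule appears to be: contains 'i'.

Match, No match, No match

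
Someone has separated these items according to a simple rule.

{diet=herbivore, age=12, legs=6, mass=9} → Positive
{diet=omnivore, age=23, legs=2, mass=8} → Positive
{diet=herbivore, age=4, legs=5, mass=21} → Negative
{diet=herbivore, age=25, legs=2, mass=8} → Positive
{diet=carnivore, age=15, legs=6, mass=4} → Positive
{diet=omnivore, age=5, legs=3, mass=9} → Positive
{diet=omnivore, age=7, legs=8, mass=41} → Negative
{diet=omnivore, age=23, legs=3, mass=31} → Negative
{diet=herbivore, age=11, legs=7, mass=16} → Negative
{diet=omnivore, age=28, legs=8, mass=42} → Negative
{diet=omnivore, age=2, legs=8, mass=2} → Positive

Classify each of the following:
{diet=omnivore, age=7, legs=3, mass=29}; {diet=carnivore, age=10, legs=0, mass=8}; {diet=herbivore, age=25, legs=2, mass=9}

Negative, Positive, Positive

A rule that fits every label: mass ≤ 9 — true of each 'Positive' example, false of each 'Negative' one.
{diet=omnivore, age=7, legs=3, mass=29}: mass = 29 — fails this test, so Negative.
{diet=carnivore, age=10, legs=0, mass=8}: mass = 8 — passes, so Positive.
{diet=herbivore, age=25, legs=2, mass=9}: mass = 9 — passes, so Positive.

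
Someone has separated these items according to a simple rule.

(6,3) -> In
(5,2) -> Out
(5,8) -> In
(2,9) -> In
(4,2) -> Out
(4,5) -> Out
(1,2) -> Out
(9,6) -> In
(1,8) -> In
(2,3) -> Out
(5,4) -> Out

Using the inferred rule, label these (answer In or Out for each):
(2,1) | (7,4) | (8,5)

The classifier is using: max ≥ 6.
(2,1): Out (max 2).
(7,4): In (max 7).
(8,5): In (max 8).

Out, In, In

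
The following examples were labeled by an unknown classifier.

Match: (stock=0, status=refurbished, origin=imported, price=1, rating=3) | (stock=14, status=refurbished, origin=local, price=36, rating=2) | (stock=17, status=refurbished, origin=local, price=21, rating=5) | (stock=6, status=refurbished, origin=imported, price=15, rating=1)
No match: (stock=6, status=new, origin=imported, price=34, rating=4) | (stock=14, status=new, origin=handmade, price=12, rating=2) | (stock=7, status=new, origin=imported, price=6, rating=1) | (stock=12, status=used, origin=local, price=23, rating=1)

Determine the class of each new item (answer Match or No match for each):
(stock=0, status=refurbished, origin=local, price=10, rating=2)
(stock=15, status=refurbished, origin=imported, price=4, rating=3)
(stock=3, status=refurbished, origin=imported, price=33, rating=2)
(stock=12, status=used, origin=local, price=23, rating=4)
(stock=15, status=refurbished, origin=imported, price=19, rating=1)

The rule appears to be: status is refurbished.
Match: (stock=0, status=refurbished, origin=local, price=10, rating=2), since status is refurbished.
Match: (stock=15, status=refurbished, origin=imported, price=4, rating=3), since status is refurbished.
Match: (stock=3, status=refurbished, origin=imported, price=33, rating=2), since status is refurbished.
No match: (stock=12, status=used, origin=local, price=23, rating=4), since status is used.
Match: (stock=15, status=refurbished, origin=imported, price=19, rating=1), since status is refurbished.

Match, Match, Match, No match, Match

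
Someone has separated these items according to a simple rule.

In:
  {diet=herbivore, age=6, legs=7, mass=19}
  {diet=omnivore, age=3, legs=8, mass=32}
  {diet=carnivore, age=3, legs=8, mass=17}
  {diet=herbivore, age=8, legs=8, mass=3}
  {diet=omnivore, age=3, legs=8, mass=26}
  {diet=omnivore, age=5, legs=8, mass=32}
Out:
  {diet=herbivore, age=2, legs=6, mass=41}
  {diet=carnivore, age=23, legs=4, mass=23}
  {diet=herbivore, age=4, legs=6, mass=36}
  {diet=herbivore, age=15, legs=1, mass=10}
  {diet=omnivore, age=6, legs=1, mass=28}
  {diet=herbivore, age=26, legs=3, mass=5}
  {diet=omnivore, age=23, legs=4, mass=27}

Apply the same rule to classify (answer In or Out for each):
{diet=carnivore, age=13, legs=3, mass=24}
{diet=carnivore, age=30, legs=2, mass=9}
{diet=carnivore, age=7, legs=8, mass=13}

Out, Out, In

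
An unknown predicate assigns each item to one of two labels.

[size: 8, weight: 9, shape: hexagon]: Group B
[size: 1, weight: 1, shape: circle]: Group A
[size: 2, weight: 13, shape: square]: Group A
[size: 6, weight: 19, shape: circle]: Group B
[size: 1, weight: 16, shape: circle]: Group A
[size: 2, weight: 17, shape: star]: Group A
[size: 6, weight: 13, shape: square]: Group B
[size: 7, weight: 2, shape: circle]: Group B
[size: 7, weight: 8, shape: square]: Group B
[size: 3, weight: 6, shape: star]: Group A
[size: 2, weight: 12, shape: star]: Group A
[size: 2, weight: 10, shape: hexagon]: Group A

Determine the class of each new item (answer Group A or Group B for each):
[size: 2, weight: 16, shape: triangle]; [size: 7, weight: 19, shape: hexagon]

The simplest hypothesis consistent with all the labels is: size ≤ 3.
[size: 2, weight: 16, shape: triangle]: size = 2 — satisfies this, so Group A. [size: 7, weight: 19, shape: hexagon]: size = 7 — doesn't qualify, so Group B.

Group A, Group B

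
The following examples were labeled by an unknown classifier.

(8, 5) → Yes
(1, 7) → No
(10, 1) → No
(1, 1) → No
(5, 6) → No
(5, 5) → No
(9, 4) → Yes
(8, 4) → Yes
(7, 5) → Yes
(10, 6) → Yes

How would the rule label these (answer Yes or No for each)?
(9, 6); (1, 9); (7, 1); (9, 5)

The simplest hypothesis consistent with all the labels is: sum ≥ 12.

Yes, No, No, Yes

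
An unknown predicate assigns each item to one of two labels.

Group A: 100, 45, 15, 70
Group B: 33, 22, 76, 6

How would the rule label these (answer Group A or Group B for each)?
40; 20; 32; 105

The simplest hypothesis consistent with all the labels is: multiple of 5.
40: 40 = 5·8, qualifies → Group A.
20: 20 = 5·4, qualifies → Group A.
32: 32 = 5·6 + 2, doesn't match → Group B.
105: 105 = 5·21, qualifies → Group A.

Group A, Group A, Group B, Group A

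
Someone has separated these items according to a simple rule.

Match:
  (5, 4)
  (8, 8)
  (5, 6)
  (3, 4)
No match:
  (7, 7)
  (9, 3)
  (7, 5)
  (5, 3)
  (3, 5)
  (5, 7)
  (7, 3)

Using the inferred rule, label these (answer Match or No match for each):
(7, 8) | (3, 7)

Match, No match

The simplest hypothesis consistent with all the labels is: second is even.
(7, 8): Match (second 8). (3, 7): No match (second 7).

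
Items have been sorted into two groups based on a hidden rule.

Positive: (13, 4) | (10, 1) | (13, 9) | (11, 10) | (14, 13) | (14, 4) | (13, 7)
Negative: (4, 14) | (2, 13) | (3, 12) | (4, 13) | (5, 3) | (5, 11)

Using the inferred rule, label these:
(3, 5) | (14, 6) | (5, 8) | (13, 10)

Negative, Positive, Negative, Positive

All 'Positive' examples share one property — first ≥ 7 — and every 'Negative' example lacks it.
(3, 5): Negative (first 3). (14, 6): Positive (first 14). (5, 8): Negative (first 5). (13, 10): Positive (first 13).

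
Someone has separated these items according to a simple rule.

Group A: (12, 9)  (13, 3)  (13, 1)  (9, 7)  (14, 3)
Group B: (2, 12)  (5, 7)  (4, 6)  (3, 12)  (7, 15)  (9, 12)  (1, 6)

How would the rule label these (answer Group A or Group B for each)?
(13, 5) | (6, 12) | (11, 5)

The rule appears to be: first > second.

Group A, Group B, Group A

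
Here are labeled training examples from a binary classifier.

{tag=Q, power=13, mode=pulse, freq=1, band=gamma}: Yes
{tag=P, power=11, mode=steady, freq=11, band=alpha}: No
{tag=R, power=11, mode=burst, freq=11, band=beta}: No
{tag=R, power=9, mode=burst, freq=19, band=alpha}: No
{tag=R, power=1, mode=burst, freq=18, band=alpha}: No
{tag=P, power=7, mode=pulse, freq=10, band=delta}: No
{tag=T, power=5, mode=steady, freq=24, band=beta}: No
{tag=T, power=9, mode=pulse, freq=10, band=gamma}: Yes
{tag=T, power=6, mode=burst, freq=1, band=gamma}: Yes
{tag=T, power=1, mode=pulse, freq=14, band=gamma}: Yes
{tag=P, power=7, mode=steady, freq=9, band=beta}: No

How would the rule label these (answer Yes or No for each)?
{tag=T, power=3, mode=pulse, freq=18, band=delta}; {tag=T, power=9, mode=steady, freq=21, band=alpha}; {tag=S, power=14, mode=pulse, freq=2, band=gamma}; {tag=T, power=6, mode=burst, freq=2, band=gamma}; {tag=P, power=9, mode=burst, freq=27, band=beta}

No, No, Yes, Yes, No

Looking at the examples, the only property every 'Yes' case has and every 'No' case lacks is: band is gamma.
No: {tag=T, power=3, mode=pulse, freq=18, band=delta}, since band is delta.
No: {tag=T, power=9, mode=steady, freq=21, band=alpha}, since band is alpha.
Yes: {tag=S, power=14, mode=pulse, freq=2, band=gamma}, since band is gamma.
Yes: {tag=T, power=6, mode=burst, freq=2, band=gamma}, since band is gamma.
No: {tag=P, power=9, mode=burst, freq=27, band=beta}, since band is beta.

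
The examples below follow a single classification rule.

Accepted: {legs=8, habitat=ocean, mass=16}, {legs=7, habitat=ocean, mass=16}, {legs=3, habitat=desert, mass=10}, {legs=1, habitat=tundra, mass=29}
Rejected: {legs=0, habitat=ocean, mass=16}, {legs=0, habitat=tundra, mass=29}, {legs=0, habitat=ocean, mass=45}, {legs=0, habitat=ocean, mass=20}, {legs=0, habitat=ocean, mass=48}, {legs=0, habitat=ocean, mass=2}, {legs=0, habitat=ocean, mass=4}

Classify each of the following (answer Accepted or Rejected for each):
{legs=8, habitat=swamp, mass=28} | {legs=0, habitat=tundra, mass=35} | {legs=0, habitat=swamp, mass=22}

Accepted, Rejected, Rejected

A rule that fits every label: legs ≥ 1 — true of each 'Accepted' example, false of each 'Rejected' one.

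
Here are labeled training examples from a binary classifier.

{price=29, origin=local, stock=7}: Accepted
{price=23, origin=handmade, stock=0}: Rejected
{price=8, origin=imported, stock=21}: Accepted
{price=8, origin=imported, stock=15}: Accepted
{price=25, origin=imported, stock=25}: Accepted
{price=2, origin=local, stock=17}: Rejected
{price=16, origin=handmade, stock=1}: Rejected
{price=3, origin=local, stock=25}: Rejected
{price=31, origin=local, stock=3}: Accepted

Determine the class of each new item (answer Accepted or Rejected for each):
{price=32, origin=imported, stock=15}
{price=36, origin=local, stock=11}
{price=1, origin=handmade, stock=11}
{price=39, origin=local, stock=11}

Accepted, Accepted, Rejected, Accepted

The pattern is that an item is 'Accepted' exactly when: price ≥ 8 AND stock ≥ 3.
{price=32, origin=imported, stock=15} → price = 32, stock = 15 → Accepted. {price=36, origin=local, stock=11} → price = 36, stock = 11 → Accepted. {price=1, origin=handmade, stock=11} → price = 1, stock = 11 → Rejected. {price=39, origin=local, stock=11} → price = 39, stock = 11 → Accepted.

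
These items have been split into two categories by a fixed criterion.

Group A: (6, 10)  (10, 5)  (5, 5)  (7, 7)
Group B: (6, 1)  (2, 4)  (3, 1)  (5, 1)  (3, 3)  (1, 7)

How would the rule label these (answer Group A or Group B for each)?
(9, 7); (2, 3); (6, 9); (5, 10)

'Group A' ⟺ sum ≥ 10.
(9, 7) → 9+7 = 16 → Group A. (2, 3) → 2+3 = 5 → Group B. (6, 9) → 6+9 = 15 → Group A. (5, 10) → 5+10 = 15 → Group A.

Group A, Group B, Group A, Group A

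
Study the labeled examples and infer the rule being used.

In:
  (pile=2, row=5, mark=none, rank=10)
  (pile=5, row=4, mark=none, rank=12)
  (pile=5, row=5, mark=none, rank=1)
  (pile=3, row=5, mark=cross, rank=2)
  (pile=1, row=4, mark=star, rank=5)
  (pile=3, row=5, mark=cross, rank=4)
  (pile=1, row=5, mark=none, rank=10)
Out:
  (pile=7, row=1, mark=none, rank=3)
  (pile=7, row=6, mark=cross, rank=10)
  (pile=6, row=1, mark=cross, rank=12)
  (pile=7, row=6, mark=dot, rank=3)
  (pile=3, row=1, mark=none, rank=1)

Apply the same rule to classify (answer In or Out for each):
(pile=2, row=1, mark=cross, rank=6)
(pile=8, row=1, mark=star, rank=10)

Out, Out

'In' ⟺ row ≥ 4 AND row ≤ 5.
(pile=2, row=1, mark=cross, rank=6): Out (row = 1). (pile=8, row=1, mark=star, rank=10): Out (row = 1).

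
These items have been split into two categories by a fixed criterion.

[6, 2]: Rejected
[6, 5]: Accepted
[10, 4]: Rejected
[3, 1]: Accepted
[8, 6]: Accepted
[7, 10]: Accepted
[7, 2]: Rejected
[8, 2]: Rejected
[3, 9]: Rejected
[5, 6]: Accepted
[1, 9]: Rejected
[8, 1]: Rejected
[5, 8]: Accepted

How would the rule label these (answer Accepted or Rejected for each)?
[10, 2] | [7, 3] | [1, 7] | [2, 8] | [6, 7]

'Accepted' ⟺ |first − second| ≤ 3.
Rejected: [10, 2], since |10−2| = 8.
Rejected: [7, 3], since |7−3| = 4.
Rejected: [1, 7], since |1−7| = 6.
Rejected: [2, 8], since |2−8| = 6.
Accepted: [6, 7], since |6−7| = 1.

Rejected, Rejected, Rejected, Rejected, Accepted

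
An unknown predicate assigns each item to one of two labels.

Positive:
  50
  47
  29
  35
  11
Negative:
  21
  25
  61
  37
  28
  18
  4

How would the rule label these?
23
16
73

Looking at the examples, the only property every 'Positive' case has and every 'Negative' case lacks is: ≡ 2 (mod 3).

Positive, Negative, Negative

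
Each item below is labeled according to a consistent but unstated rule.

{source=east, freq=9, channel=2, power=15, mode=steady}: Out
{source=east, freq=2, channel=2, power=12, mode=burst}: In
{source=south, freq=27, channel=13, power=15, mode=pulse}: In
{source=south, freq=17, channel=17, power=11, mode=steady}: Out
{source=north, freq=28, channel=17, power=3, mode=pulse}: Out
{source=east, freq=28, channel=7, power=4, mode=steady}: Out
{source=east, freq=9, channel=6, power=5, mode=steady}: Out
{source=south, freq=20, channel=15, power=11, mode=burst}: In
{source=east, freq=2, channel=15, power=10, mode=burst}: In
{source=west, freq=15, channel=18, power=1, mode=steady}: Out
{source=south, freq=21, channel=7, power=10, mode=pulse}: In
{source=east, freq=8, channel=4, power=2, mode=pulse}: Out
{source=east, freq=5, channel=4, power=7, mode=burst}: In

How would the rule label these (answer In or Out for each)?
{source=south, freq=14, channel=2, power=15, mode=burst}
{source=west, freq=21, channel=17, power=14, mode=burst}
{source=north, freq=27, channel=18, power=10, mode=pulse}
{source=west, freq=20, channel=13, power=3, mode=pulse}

In, In, In, Out

Rule: mode is not steady AND power ≥ 4. This holds for each 'In' example and fails for each 'Out' one.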